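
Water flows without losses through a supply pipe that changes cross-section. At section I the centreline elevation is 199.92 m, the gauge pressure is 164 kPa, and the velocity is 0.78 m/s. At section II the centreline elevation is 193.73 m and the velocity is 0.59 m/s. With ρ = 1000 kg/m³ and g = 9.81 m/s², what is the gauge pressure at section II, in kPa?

P₂ ≈ 225 kPa

Pressure head at I: ψ₁ = P₁/(ρg) = 164×1000 / (1000 × 9.81) = 16.72 m.
Velocity heads: v₁²/2g = 0.78²/19.62 = 0.031 m; v₂²/2g = 0.59²/19.62 = 0.018 m.
Total head H = z₁ + ψ₁ + v₁²/2g = 199.92 + 16.72 + 0.031 = 216.67 m.
ψ₂ = H − z₂ − v₂²/2g = 216.67 − 193.73 − 0.018 = 22.92 m.
P₂ = ρgψ₂ = 1000 × 9.81 × 22.92 ≈ 225 kPa.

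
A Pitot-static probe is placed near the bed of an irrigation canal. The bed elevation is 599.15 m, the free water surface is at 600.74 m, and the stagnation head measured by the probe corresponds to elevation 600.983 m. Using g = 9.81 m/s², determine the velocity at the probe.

Near the bed, under hydrostatic conditions, the piezometric head (z + ψ) equals the free-surface elevation, 600.74 m.
Velocity head = total − piezometric = 600.983 − 600.74 = 0.243 m.
v = √(2g·h_v) = √(2 × 9.81 × 0.243) = 2.18 m/s.

v ≈ 2.18 m/s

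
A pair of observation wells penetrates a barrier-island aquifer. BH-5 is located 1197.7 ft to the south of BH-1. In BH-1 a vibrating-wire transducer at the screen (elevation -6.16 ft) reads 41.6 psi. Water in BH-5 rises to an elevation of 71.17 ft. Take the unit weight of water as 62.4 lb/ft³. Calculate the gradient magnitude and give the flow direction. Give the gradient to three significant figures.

i ≈ 0.0156; groundwater flows toward the south

Pressure head at BH-1: ψ = 144·P/γ = 144 × 41.6 / 62.4 = 96.00 ft.
Total head at BH-1: h = z + ψ = -6.16 + 96.00 = 89.84 ft.
Total head at BH-5: h = 71.17 ft (water level in the piezometer is the total head).
Head difference: h(BH-1) − h(BH-5) = 89.84 − 71.17 = 18.67 ft.
Hydraulic gradient: i = |Δh| / L = 18.67 / 1197.7 = 0.0156.
Flow is from higher to lower head: from BH-1 toward BH-5, i.e. toward the south.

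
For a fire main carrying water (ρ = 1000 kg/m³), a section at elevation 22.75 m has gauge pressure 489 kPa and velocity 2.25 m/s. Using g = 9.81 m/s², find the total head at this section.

Pressure head ψ = P/(ρg) = 489×1000 / (1000 × 9.81) = 49.85 m.
Velocity head = v²/(2g) = 2.25² / (2 × 9.81) = 0.258 m.
h = z + ψ + v²/(2g) = 22.75 + 49.85 + 0.258 = 72.86 m.

h ≈ 72.86 m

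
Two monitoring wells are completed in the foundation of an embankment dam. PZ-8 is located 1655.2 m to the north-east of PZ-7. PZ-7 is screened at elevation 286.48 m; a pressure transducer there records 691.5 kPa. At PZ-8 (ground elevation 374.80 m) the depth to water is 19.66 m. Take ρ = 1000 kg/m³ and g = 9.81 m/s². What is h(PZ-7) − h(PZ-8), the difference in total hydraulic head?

Δh ≈ 1.83 m

Pressure head at PZ-7: ψ = P/(ρg) = 691.5×1000 / (1000 × 9.81) = 70.49 m.
Total head at PZ-7: h = z + ψ = 286.48 + 70.49 = 356.97 m.
Total head at PZ-8: h = 374.80 − 19.66 = 355.14 m.
Head difference: h(PZ-7) − h(PZ-8) = 356.97 − 355.14 = 1.83 m.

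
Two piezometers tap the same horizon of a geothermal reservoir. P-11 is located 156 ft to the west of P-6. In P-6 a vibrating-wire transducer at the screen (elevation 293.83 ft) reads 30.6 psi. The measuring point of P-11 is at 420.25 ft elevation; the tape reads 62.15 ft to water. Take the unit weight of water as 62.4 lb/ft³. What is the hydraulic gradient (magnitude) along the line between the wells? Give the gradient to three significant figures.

Pressure head at P-6: ψ = 144·P/γ = 144 × 30.6 / 62.4 = 70.62 ft.
Total head at P-6: h = z + ψ = 293.83 + 70.62 = 364.45 ft.
Total head at P-11: h = 420.25 − 62.15 = 358.10 ft.
Head difference: h(P-6) − h(P-11) = 364.45 − 358.10 = 6.35 ft.
Hydraulic gradient: i = |Δh| / L = 6.35 / 156 = 0.0407.

i ≈ 0.0407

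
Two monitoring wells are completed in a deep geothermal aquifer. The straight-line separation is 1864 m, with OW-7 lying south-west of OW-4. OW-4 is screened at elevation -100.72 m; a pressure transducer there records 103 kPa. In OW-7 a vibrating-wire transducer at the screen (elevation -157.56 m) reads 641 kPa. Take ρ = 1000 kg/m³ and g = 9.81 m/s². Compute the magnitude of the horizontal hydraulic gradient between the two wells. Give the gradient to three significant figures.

i ≈ 0.00107

Pressure head at OW-4: ψ = P/(ρg) = 103×1000 / (1000 × 9.81) = 10.50 m.
Total head at OW-4: h = z + ψ = -100.72 + 10.50 = -90.22 m.
Pressure head at OW-7: ψ = P/(ρg) = 641×1000 / (1000 × 9.81) = 65.34 m.
Total head at OW-7: h = z + ψ = -157.56 + 65.34 = -92.22 m.
Head difference: h(OW-4) − h(OW-7) = -90.22 − (-92.22) = 2.00 m.
Hydraulic gradient: i = |Δh| / L = 2.00 / 1864 = 0.00107.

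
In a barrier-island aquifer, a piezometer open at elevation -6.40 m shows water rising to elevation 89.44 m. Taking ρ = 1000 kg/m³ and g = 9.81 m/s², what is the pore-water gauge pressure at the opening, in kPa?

Pressure head ψ = h − z = 89.44 − (-6.40) = 95.84 m.
P = ρgψ = 1000 × 9.81 × 95.84 = 940190 Pa ≈ 940 kPa.

P ≈ 940 kPa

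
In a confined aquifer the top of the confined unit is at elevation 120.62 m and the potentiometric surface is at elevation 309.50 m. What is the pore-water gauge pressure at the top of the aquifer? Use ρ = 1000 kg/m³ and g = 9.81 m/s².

Pressure head at the aquifer top: ψ = h − z = 309.50 − 120.62 = 188.88 m.
P = ρgψ = 1000 × 9.81 × 188.88 = 1852913 Pa ≈ 1850 kPa.

P ≈ 1850 kPa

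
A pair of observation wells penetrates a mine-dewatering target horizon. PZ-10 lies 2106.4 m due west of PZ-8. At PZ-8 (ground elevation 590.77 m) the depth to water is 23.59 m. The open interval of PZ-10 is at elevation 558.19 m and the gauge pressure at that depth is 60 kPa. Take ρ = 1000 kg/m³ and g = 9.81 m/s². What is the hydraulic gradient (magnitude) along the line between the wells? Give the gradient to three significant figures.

i ≈ 0.00136

Total head at PZ-8: h = 590.77 − 23.59 = 567.18 m.
Pressure head at PZ-10: ψ = P/(ρg) = 60×1000 / (1000 × 9.81) = 6.12 m.
Total head at PZ-10: h = z + ψ = 558.19 + 6.12 = 564.31 m.
Head difference: h(PZ-8) − h(PZ-10) = 567.18 − 564.31 = 2.87 m.
Hydraulic gradient: i = |Δh| / L = 2.87 / 2106.4 = 0.00136.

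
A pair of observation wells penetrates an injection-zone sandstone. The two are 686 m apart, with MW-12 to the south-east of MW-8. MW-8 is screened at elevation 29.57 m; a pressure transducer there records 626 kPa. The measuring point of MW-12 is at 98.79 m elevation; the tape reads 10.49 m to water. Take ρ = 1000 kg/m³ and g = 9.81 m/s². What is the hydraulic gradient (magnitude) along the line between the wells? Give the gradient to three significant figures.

i ≈ 0.00741

Pressure head at MW-8: ψ = P/(ρg) = 626×1000 / (1000 × 9.81) = 63.81 m.
Total head at MW-8: h = z + ψ = 29.57 + 63.81 = 93.38 m.
Total head at MW-12: h = 98.79 − 10.49 = 88.30 m.
Head difference: h(MW-8) − h(MW-12) = 93.38 − 88.30 = 5.08 m.
Hydraulic gradient: i = |Δh| / L = 5.08 / 686 = 0.00741.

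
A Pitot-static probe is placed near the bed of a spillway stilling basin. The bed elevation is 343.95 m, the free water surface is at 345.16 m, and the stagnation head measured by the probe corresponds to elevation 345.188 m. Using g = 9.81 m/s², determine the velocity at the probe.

Near the bed, under hydrostatic conditions, the piezometric head (z + ψ) equals the free-surface elevation, 345.16 m.
Velocity head = total − piezometric = 345.188 − 345.16 = 0.028 m.
v = √(2g·h_v) = √(2 × 9.81 × 0.028) = 0.741 m/s.

v ≈ 0.741 m/s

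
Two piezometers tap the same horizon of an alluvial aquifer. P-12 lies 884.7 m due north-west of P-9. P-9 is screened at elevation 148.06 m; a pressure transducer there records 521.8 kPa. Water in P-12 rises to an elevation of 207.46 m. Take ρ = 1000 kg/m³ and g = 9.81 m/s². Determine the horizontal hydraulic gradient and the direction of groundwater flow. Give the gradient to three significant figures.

i ≈ 0.00702; groundwater flows toward the south-east

Pressure head at P-9: ψ = P/(ρg) = 521.8×1000 / (1000 × 9.81) = 53.19 m.
Total head at P-9: h = z + ψ = 148.06 + 53.19 = 201.25 m.
Total head at P-12: h = 207.46 m (water level in the piezometer is the total head).
Head difference: h(P-9) − h(P-12) = 201.25 − 207.46 = -6.21 m.
Hydraulic gradient: i = |Δh| / L = 6.21 / 884.7 = 0.00702.
Flow is from higher to lower head: from P-12 toward P-9, i.e. toward the south-east.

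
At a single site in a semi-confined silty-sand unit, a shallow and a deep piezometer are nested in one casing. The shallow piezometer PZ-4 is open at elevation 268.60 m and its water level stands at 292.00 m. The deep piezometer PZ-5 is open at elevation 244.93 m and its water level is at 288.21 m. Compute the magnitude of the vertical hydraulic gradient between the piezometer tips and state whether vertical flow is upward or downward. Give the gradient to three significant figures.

|i_v| ≈ 0.160; vertical flow is downward

Total head at PZ-4: h = 292.00 m (water level in the standpipe).
Total head at PZ-5: h = 288.21 m.
Δh = h(PZ-4) − h(PZ-5) = 292.00 − 288.21 = 3.79 m.
Vertical separation Δz = 268.60 − 244.93 = 23.67 m.
|i_v| = |Δh| / Δz = 3.79 / 23.67 = 0.160.
Head is higher in the shallow piezometer, so vertical flow is downward (recharge condition).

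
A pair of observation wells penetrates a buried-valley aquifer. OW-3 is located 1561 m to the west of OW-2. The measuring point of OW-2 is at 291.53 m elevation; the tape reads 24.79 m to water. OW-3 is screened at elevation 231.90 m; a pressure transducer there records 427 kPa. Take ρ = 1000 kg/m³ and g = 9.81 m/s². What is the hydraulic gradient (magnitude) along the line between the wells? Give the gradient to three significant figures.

i ≈ 0.00557

Total head at OW-2: h = 291.53 − 24.79 = 266.74 m.
Pressure head at OW-3: ψ = P/(ρg) = 427×1000 / (1000 × 9.81) = 43.53 m.
Total head at OW-3: h = z + ψ = 231.90 + 43.53 = 275.43 m.
Head difference: h(OW-2) − h(OW-3) = 266.74 − 275.43 = -8.69 m.
Hydraulic gradient: i = |Δh| / L = 8.69 / 1561 = 0.00557.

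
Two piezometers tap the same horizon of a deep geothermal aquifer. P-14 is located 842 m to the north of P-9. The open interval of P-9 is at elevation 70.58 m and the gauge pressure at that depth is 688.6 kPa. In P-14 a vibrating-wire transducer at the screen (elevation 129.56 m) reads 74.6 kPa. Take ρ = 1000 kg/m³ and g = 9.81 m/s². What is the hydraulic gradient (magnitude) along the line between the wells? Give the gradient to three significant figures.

Pressure head at P-9: ψ = P/(ρg) = 688.6×1000 / (1000 × 9.81) = 70.19 m.
Total head at P-9: h = z + ψ = 70.58 + 70.19 = 140.77 m.
Pressure head at P-14: ψ = P/(ρg) = 74.6×1000 / (1000 × 9.81) = 7.60 m.
Total head at P-14: h = z + ψ = 129.56 + 7.60 = 137.16 m.
Head difference: h(P-9) − h(P-14) = 140.77 − 137.16 = 3.61 m.
Hydraulic gradient: i = |Δh| / L = 3.61 / 842 = 0.00429.

i ≈ 0.00429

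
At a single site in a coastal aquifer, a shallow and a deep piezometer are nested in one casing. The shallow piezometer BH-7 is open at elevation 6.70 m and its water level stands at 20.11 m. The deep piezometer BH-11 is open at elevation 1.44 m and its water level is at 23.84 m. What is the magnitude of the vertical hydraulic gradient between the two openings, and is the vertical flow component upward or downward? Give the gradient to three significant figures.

|i_v| ≈ 0.709; vertical flow is upward

Total head at BH-7: h = 20.11 m (water level in the standpipe).
Total head at BH-11: h = 23.84 m.
Δh = h(BH-7) − h(BH-11) = 20.11 − 23.84 = -3.73 m.
Vertical separation Δz = 6.70 − 1.44 = 5.26 m.
|i_v| = |Δh| / Δz = 3.73 / 5.26 = 0.709.
Head is higher in the deep piezometer, so vertical flow is upward (discharge condition).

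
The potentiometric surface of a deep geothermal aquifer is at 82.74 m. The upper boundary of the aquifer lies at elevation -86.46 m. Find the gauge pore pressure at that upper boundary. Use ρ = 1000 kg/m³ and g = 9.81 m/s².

Pressure head at the aquifer top: ψ = h − z = 82.74 − (-86.46) = 169.20 m.
P = ρgψ = 1000 × 9.81 × 169.20 = 1659852 Pa ≈ 1660 kPa.

P ≈ 1660 kPa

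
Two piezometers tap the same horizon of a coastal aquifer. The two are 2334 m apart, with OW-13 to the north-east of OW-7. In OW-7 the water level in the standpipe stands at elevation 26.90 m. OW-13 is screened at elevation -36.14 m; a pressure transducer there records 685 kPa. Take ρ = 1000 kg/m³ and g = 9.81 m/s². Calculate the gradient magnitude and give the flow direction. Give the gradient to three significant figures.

i ≈ 0.00291; groundwater flows toward the south-west

Total head at OW-7: h = 26.90 m (water level in the piezometer is the total head).
Pressure head at OW-13: ψ = P/(ρg) = 685×1000 / (1000 × 9.81) = 69.83 m.
Total head at OW-13: h = z + ψ = -36.14 + 69.83 = 33.69 m.
Head difference: h(OW-7) − h(OW-13) = 26.90 − 33.69 = -6.79 m.
Hydraulic gradient: i = |Δh| / L = 6.79 / 2334 = 0.00291.
Flow is from higher to lower head: from OW-13 toward OW-7, i.e. toward the south-west.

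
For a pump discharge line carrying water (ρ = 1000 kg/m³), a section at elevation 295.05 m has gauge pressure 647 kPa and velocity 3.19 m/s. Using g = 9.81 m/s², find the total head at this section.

h ≈ 361.52 m

Pressure head ψ = P/(ρg) = 647×1000 / (1000 × 9.81) = 65.95 m.
Velocity head = v²/(2g) = 3.19² / (2 × 9.81) = 0.519 m.
h = z + ψ + v²/(2g) = 295.05 + 65.95 + 0.519 = 361.52 m.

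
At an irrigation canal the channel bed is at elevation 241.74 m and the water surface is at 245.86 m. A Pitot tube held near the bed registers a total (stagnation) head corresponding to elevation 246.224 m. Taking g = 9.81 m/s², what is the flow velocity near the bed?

v ≈ 2.67 m/s

Near the bed, under hydrostatic conditions, the piezometric head (z + ψ) equals the free-surface elevation, 245.86 m.
Velocity head = total − piezometric = 246.224 − 245.86 = 0.364 m.
v = √(2g·h_v) = √(2 × 9.81 × 0.364) = 2.67 m/s.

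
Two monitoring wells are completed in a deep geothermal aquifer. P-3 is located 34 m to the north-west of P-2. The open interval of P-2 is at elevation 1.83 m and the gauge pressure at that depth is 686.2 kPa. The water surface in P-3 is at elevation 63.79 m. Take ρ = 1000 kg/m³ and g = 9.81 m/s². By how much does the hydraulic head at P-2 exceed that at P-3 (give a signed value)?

Pressure head at P-2: ψ = P/(ρg) = 686.2×1000 / (1000 × 9.81) = 69.95 m.
Total head at P-2: h = z + ψ = 1.83 + 69.95 = 71.78 m.
Total head at P-3: h = 63.79 m (water level in the piezometer is the total head).
Head difference: h(P-2) − h(P-3) = 71.78 − 63.79 = 7.99 m.

Δh ≈ 7.99 m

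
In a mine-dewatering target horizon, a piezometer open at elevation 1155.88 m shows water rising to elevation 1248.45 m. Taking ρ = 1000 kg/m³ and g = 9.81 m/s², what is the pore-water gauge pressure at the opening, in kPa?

Pressure head ψ = h − z = 1248.45 − 1155.88 = 92.57 m.
P = ρgψ = 1000 × 9.81 × 92.57 = 908112 Pa ≈ 908 kPa.

P ≈ 908 kPa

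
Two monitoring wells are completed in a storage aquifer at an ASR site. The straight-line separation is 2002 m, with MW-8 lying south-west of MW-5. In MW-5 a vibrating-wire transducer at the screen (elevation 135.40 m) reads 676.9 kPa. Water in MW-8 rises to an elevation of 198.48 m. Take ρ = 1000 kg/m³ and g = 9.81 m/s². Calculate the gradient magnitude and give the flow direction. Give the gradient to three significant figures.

i ≈ 0.00296; groundwater flows toward the south-west

Pressure head at MW-5: ψ = P/(ρg) = 676.9×1000 / (1000 × 9.81) = 69.00 m.
Total head at MW-5: h = z + ψ = 135.40 + 69.00 = 204.40 m.
Total head at MW-8: h = 198.48 m (water level in the piezometer is the total head).
Head difference: h(MW-5) − h(MW-8) = 204.40 − 198.48 = 5.92 m.
Hydraulic gradient: i = |Δh| / L = 5.92 / 2002 = 0.00296.
Flow is from higher to lower head: from MW-5 toward MW-8, i.e. toward the south-west.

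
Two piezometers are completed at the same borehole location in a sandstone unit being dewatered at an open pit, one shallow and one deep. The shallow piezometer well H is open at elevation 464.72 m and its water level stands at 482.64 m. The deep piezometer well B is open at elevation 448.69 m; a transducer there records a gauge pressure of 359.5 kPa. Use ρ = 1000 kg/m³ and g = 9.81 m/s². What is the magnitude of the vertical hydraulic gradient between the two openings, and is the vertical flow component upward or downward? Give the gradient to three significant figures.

|i_v| ≈ 0.168; vertical flow is upward

Total head at well H: h = 482.64 m (water level in the standpipe).
Pressure head at well B: ψ = P/(ρg) = 359.5×1000 / (1000 × 9.81) = 36.65 m.
Total head at well B: h = z + ψ = 448.69 + 36.65 = 485.34 m.
Δh = h(well H) − h(well B) = 482.64 − 485.34 = -2.70 m.
Vertical separation Δz = 464.72 − 448.69 = 16.03 m.
|i_v| = |Δh| / Δz = 2.70 / 16.03 = 0.168.
Head is higher in the deep piezometer, so vertical flow is upward (discharge condition).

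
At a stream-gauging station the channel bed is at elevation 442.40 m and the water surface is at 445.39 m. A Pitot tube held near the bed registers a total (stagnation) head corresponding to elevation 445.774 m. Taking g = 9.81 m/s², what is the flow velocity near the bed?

v ≈ 2.74 m/s

Near the bed, under hydrostatic conditions, the piezometric head (z + ψ) equals the free-surface elevation, 445.39 m.
Velocity head = total − piezometric = 445.774 − 445.39 = 0.384 m.
v = √(2g·h_v) = √(2 × 9.81 × 0.384) = 2.74 m/s.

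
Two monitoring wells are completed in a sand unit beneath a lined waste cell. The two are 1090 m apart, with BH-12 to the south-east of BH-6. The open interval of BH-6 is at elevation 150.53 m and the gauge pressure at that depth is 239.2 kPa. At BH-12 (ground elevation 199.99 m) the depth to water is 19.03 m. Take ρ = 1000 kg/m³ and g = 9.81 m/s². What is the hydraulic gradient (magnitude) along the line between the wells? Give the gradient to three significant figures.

Pressure head at BH-6: ψ = P/(ρg) = 239.2×1000 / (1000 × 9.81) = 24.38 m.
Total head at BH-6: h = z + ψ = 150.53 + 24.38 = 174.91 m.
Total head at BH-12: h = 199.99 − 19.03 = 180.96 m.
Head difference: h(BH-6) − h(BH-12) = 174.91 − 180.96 = -6.05 m.
Hydraulic gradient: i = |Δh| / L = 6.05 / 1090 = 0.00555.

i ≈ 0.00555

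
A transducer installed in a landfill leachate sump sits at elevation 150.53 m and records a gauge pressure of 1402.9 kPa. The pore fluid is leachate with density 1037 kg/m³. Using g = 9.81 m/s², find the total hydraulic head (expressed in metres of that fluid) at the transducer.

ψ = P/(ρg) = 1402.9×1000 / (1037 × 9.81) = 137.90 m.
h = z + ψ = 150.53 + 137.90 = 288.43 m.

h ≈ 288.43 m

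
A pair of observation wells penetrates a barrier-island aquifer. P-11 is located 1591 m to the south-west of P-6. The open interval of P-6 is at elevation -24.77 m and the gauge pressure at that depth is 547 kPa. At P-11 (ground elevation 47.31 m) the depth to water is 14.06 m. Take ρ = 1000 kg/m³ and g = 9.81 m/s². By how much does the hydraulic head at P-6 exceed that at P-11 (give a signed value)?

Δh ≈ -2.26 m

Pressure head at P-6: ψ = P/(ρg) = 547×1000 / (1000 × 9.81) = 55.76 m.
Total head at P-6: h = z + ψ = -24.77 + 55.76 = 30.99 m.
Total head at P-11: h = 47.31 − 14.06 = 33.25 m.
Head difference: h(P-6) − h(P-11) = 30.99 − 33.25 = -2.26 m.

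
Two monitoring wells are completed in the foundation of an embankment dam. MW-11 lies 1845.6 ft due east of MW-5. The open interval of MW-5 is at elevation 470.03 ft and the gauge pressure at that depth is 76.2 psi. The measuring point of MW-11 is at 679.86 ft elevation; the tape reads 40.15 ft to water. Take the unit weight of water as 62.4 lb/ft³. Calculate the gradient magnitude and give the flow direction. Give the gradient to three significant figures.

Pressure head at MW-5: ψ = 144·P/γ = 144 × 76.2 / 62.4 = 175.85 ft.
Total head at MW-5: h = z + ψ = 470.03 + 175.85 = 645.88 ft.
Total head at MW-11: h = 679.86 − 40.15 = 639.71 ft.
Head difference: h(MW-5) − h(MW-11) = 645.88 − 639.71 = 6.17 ft.
Hydraulic gradient: i = |Δh| / L = 6.17 / 1845.6 = 0.00334.
Flow is from higher to lower head: from MW-5 toward MW-11, i.e. toward the east.

i ≈ 0.00334; groundwater flows toward the east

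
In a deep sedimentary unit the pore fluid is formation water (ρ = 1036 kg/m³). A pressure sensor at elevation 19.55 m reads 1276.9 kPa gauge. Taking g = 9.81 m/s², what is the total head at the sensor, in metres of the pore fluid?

ψ = P/(ρg) = 1276.9×1000 / (1036 × 9.81) = 125.64 m.
h = z + ψ = 19.55 + 125.64 = 145.19 m.

h ≈ 145.19 m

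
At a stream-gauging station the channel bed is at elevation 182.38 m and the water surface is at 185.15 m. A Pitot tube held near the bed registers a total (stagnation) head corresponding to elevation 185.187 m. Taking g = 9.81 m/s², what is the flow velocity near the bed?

v ≈ 0.852 m/s

Near the bed, under hydrostatic conditions, the piezometric head (z + ψ) equals the free-surface elevation, 185.15 m.
Velocity head = total − piezometric = 185.187 − 185.15 = 0.037 m.
v = √(2g·h_v) = √(2 × 9.81 × 0.037) = 0.852 m/s.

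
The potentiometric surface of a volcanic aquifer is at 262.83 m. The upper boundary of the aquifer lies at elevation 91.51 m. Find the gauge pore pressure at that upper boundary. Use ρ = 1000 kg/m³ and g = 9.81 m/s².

P ≈ 1680 kPa

Pressure head at the aquifer top: ψ = h − z = 262.83 − 91.51 = 171.32 m.
P = ρgψ = 1000 × 9.81 × 171.32 = 1680649 Pa ≈ 1680 kPa.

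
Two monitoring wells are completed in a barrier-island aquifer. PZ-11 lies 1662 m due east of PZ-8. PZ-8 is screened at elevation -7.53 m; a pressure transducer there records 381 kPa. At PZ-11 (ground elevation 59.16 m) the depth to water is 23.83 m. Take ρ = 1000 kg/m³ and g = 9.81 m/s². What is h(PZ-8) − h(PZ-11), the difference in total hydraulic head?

Δh ≈ -4.02 m

Pressure head at PZ-8: ψ = P/(ρg) = 381×1000 / (1000 × 9.81) = 38.84 m.
Total head at PZ-8: h = z + ψ = -7.53 + 38.84 = 31.31 m.
Total head at PZ-11: h = 59.16 − 23.83 = 35.33 m.
Head difference: h(PZ-8) − h(PZ-11) = 31.31 − 35.33 = -4.02 m.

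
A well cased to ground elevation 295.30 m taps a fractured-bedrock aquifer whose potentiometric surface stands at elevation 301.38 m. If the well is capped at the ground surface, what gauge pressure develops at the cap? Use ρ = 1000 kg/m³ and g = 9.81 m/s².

Head above the cap: Δh = 301.38 − 295.30 = 6.08 m.
P = ρgΔh = 1000 × 9.81 × 6.08 = 59645 Pa ≈ 59.6 kPa.

P ≈ 59.6 kPa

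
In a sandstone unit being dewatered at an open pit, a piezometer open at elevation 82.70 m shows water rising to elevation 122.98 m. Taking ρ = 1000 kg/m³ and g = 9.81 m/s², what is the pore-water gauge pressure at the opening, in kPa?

Pressure head ψ = h − z = 122.98 − 82.70 = 40.28 m.
P = ρgψ = 1000 × 9.81 × 40.28 = 395147 Pa ≈ 395 kPa.

P ≈ 395 kPa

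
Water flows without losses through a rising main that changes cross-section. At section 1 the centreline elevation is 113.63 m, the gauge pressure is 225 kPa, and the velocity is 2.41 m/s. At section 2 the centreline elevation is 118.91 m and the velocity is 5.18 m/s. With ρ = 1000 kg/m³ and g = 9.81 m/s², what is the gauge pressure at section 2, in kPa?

Pressure head at 1: ψ₁ = P₁/(ρg) = 225×1000 / (1000 × 9.81) = 22.94 m.
Velocity heads: v₁²/2g = 2.41²/19.62 = 0.296 m; v₂²/2g = 5.18²/19.62 = 1.368 m.
Total head H = z₁ + ψ₁ + v₁²/2g = 113.63 + 22.94 + 0.296 = 136.87 m.
ψ₂ = H − z₂ − v₂²/2g = 136.87 − 118.91 − 1.368 = 16.59 m.
P₂ = ρgψ₂ = 1000 × 9.81 × 16.59 ≈ 163 kPa.

P₂ ≈ 163 kPa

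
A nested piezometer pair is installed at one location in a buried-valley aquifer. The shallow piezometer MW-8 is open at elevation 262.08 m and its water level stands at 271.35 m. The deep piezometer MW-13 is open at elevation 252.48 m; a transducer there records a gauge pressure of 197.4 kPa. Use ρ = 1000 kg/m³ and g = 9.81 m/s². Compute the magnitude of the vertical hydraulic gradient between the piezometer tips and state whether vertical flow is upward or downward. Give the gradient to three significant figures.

Total head at MW-8: h = 271.35 m (water level in the standpipe).
Pressure head at MW-13: ψ = P/(ρg) = 197.4×1000 / (1000 × 9.81) = 20.12 m.
Total head at MW-13: h = z + ψ = 252.48 + 20.12 = 272.60 m.
Δh = h(MW-8) − h(MW-13) = 271.35 − 272.60 = -1.25 m.
Vertical separation Δz = 262.08 − 252.48 = 9.60 m.
|i_v| = |Δh| / Δz = 1.25 / 9.60 = 0.130.
Head is higher in the deep piezometer, so vertical flow is upward (discharge condition).

|i_v| ≈ 0.130; vertical flow is upward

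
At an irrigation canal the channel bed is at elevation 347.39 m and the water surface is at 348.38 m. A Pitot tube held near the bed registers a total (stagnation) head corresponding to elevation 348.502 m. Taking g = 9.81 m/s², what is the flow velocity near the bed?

v ≈ 1.55 m/s

Near the bed, under hydrostatic conditions, the piezometric head (z + ψ) equals the free-surface elevation, 348.38 m.
Velocity head = total − piezometric = 348.502 − 348.38 = 0.122 m.
v = √(2g·h_v) = √(2 × 9.81 × 0.122) = 1.55 m/s.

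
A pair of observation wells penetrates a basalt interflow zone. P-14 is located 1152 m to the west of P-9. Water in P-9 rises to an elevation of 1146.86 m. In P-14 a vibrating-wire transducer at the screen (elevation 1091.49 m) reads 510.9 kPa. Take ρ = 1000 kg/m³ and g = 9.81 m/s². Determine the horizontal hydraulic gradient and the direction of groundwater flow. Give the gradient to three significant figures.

i ≈ 0.00286; groundwater flows toward the west

Total head at P-9: h = 1146.86 m (water level in the piezometer is the total head).
Pressure head at P-14: ψ = P/(ρg) = 510.9×1000 / (1000 × 9.81) = 52.08 m.
Total head at P-14: h = z + ψ = 1091.49 + 52.08 = 1143.57 m.
Head difference: h(P-9) − h(P-14) = 1146.86 − 1143.57 = 3.29 m.
Hydraulic gradient: i = |Δh| / L = 3.29 / 1152 = 0.00286.
Flow is from higher to lower head: from P-9 toward P-14, i.e. toward the west.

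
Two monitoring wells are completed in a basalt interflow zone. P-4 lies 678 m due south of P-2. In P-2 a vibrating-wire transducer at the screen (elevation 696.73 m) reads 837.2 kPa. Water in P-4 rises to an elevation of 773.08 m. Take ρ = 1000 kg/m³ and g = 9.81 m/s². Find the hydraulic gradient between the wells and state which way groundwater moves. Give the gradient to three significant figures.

i ≈ 0.0133; groundwater flows toward the south

Pressure head at P-2: ψ = P/(ρg) = 837.2×1000 / (1000 × 9.81) = 85.34 m.
Total head at P-2: h = z + ψ = 696.73 + 85.34 = 782.07 m.
Total head at P-4: h = 773.08 m (water level in the piezometer is the total head).
Head difference: h(P-2) − h(P-4) = 782.07 − 773.08 = 8.99 m.
Hydraulic gradient: i = |Δh| / L = 8.99 / 678 = 0.0133.
Flow is from higher to lower head: from P-2 toward P-4, i.e. toward the south.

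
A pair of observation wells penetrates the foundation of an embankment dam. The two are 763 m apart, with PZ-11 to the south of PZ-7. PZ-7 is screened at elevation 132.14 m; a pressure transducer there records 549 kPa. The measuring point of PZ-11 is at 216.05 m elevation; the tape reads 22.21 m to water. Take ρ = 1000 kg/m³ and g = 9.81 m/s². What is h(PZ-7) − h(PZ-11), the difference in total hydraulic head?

Pressure head at PZ-7: ψ = P/(ρg) = 549×1000 / (1000 × 9.81) = 55.96 m.
Total head at PZ-7: h = z + ψ = 132.14 + 55.96 = 188.10 m.
Total head at PZ-11: h = 216.05 − 22.21 = 193.84 m.
Head difference: h(PZ-7) − h(PZ-11) = 188.10 − 193.84 = -5.74 m.

Δh ≈ -5.74 m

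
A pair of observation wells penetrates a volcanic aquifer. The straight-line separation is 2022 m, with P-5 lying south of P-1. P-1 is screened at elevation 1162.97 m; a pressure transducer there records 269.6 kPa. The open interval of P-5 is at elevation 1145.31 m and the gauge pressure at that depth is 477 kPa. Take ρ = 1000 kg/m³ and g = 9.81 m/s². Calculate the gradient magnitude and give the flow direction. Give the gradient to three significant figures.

i ≈ 0.00172; groundwater flows toward the north

Pressure head at P-1: ψ = P/(ρg) = 269.6×1000 / (1000 × 9.81) = 27.48 m.
Total head at P-1: h = z + ψ = 1162.97 + 27.48 = 1190.45 m.
Pressure head at P-5: ψ = P/(ρg) = 477×1000 / (1000 × 9.81) = 48.62 m.
Total head at P-5: h = z + ψ = 1145.31 + 48.62 = 1193.93 m.
Head difference: h(P-1) − h(P-5) = 1190.45 − 1193.93 = -3.48 m.
Hydraulic gradient: i = |Δh| / L = 3.48 / 2022 = 0.00172.
Flow is from higher to lower head: from P-5 toward P-1, i.e. toward the north.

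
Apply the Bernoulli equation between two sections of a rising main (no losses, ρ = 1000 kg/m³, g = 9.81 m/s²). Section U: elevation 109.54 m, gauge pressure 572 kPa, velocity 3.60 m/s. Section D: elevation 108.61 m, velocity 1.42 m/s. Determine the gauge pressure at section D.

Pressure head at U: ψ₁ = P₁/(ρg) = 572×1000 / (1000 × 9.81) = 58.31 m.
Velocity heads: v₁²/2g = 3.60²/19.62 = 0.661 m; v₂²/2g = 1.42²/19.62 = 0.103 m.
Total head H = z₁ + ψ₁ + v₁²/2g = 109.54 + 58.31 + 0.661 = 168.51 m.
ψ₂ = H − z₂ − v₂²/2g = 168.51 − 108.61 − 0.103 = 59.80 m.
P₂ = ρgψ₂ = 1000 × 9.81 × 59.80 ≈ 587 kPa.

P₂ ≈ 587 kPa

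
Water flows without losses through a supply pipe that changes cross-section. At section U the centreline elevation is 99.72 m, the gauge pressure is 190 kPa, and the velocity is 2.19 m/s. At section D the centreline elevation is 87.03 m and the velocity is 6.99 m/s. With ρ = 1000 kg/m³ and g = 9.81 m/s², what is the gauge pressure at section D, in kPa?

P₂ ≈ 292 kPa

Pressure head at U: ψ₁ = P₁/(ρg) = 190×1000 / (1000 × 9.81) = 19.37 m.
Velocity heads: v₁²/2g = 2.19²/19.62 = 0.244 m; v₂²/2g = 6.99²/19.62 = 2.490 m.
Total head H = z₁ + ψ₁ + v₁²/2g = 99.72 + 19.37 + 0.244 = 119.33 m.
ψ₂ = H − z₂ − v₂²/2g = 119.33 − 87.03 − 2.490 = 29.81 m.
P₂ = ρgψ₂ = 1000 × 9.81 × 29.81 ≈ 292 kPa.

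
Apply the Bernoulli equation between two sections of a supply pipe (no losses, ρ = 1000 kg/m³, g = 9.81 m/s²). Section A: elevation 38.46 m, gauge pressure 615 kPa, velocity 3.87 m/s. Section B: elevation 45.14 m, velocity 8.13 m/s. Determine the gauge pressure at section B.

Pressure head at A: ψ₁ = P₁/(ρg) = 615×1000 / (1000 × 9.81) = 62.69 m.
Velocity heads: v₁²/2g = 3.87²/19.62 = 0.763 m; v₂²/2g = 8.13²/19.62 = 3.369 m.
Total head H = z₁ + ψ₁ + v₁²/2g = 38.46 + 62.69 + 0.763 = 101.91 m.
ψ₂ = H − z₂ − v₂²/2g = 101.91 − 45.14 − 3.369 = 53.40 m.
P₂ = ρgψ₂ = 1000 × 9.81 × 53.40 ≈ 524 kPa.

P₂ ≈ 524 kPa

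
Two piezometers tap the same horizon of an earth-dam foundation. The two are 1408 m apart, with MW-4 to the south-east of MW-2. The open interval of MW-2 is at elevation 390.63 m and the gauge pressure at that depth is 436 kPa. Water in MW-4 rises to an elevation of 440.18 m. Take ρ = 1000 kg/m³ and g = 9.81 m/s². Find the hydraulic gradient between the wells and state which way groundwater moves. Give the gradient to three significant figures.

i ≈ 0.00363; groundwater flows toward the north-west

Pressure head at MW-2: ψ = P/(ρg) = 436×1000 / (1000 × 9.81) = 44.44 m.
Total head at MW-2: h = z + ψ = 390.63 + 44.44 = 435.07 m.
Total head at MW-4: h = 440.18 m (water level in the piezometer is the total head).
Head difference: h(MW-2) − h(MW-4) = 435.07 − 440.18 = -5.11 m.
Hydraulic gradient: i = |Δh| / L = 5.11 / 1408 = 0.00363.
Flow is from higher to lower head: from MW-4 toward MW-2, i.e. toward the north-west.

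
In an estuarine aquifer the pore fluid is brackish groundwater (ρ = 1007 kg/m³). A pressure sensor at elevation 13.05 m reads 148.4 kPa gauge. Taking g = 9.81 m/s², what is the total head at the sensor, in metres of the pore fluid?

ψ = P/(ρg) = 148.4×1000 / (1007 × 9.81) = 15.02 m.
h = z + ψ = 13.05 + 15.02 = 28.07 m.

h ≈ 28.07 m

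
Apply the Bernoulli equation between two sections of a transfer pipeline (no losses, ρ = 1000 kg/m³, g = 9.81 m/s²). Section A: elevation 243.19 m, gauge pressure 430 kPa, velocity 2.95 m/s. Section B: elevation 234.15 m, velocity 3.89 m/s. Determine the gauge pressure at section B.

Pressure head at A: ψ₁ = P₁/(ρg) = 430×1000 / (1000 × 9.81) = 43.83 m.
Velocity heads: v₁²/2g = 2.95²/19.62 = 0.444 m; v₂²/2g = 3.89²/19.62 = 0.771 m.
Total head H = z₁ + ψ₁ + v₁²/2g = 243.19 + 43.83 + 0.444 = 287.46 m.
ψ₂ = H − z₂ − v₂²/2g = 287.46 − 234.15 − 0.771 = 52.54 m.
P₂ = ρgψ₂ = 1000 × 9.81 × 52.54 ≈ 515 kPa.

P₂ ≈ 515 kPa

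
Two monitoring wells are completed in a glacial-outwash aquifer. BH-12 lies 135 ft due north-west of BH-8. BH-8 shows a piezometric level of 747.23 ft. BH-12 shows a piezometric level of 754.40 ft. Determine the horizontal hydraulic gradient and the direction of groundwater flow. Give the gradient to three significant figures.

i ≈ 0.0531; groundwater flows toward the south-east

Total head at BH-8: h = 747.23 ft (water level in the piezometer is the total head).
Total head at BH-12: h = 754.40 ft (water level in the piezometer is the total head).
Head difference: h(BH-8) − h(BH-12) = 747.23 − 754.40 = -7.17 ft.
Hydraulic gradient: i = |Δh| / L = 7.17 / 135 = 0.0531.
Flow is from higher to lower head: from BH-12 toward BH-8, i.e. toward the south-east.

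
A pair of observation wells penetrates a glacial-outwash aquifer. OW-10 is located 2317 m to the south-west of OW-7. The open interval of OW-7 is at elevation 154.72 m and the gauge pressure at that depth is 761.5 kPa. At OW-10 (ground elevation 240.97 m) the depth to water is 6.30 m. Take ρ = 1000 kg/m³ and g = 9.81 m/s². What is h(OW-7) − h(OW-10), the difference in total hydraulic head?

Δh ≈ -2.33 m

Pressure head at OW-7: ψ = P/(ρg) = 761.5×1000 / (1000 × 9.81) = 77.62 m.
Total head at OW-7: h = z + ψ = 154.72 + 77.62 = 232.34 m.
Total head at OW-10: h = 240.97 − 6.30 = 234.67 m.
Head difference: h(OW-7) − h(OW-10) = 232.34 − 234.67 = -2.33 m.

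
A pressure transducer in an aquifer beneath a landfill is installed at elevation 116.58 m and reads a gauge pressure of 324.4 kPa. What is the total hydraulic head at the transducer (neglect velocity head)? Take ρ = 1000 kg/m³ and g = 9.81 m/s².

ψ = P/(ρg) = 324.4×1000 / (1000 × 9.81) = 33.07 m.
h = z + ψ = 116.58 + 33.07 = 149.65 m.

h ≈ 149.65 m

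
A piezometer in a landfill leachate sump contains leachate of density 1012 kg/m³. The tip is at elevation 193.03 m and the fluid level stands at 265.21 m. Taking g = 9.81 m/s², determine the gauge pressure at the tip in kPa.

Pressure head ψ = h − z = 265.21 − 193.03 = 72.18 m.
P = ρgψ = 1012 × 9.81 × 72.18 = 716583 Pa ≈ 717 kPa.

P ≈ 717 kPa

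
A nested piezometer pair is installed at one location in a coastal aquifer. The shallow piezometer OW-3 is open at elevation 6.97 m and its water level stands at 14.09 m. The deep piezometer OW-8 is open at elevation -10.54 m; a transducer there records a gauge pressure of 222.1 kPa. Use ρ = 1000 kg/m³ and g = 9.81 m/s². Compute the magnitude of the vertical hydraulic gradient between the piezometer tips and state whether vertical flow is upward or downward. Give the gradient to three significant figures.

|i_v| ≈ 0.114; vertical flow is downward

Total head at OW-3: h = 14.09 m (water level in the standpipe).
Pressure head at OW-8: ψ = P/(ρg) = 222.1×1000 / (1000 × 9.81) = 22.64 m.
Total head at OW-8: h = z + ψ = -10.54 + 22.64 = 12.10 m.
Δh = h(OW-3) − h(OW-8) = 14.09 − 12.10 = 1.99 m.
Vertical separation Δz = 6.97 − (-10.54) = 17.51 m.
|i_v| = |Δh| / Δz = 1.99 / 17.51 = 0.114.
Head is higher in the shallow piezometer, so vertical flow is downward (recharge condition).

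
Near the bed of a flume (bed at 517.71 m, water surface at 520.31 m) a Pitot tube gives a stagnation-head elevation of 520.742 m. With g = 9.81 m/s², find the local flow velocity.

Near the bed, under hydrostatic conditions, the piezometric head (z + ψ) equals the free-surface elevation, 520.31 m.
Velocity head = total − piezometric = 520.742 − 520.31 = 0.432 m.
v = √(2g·h_v) = √(2 × 9.81 × 0.432) = 2.91 m/s.

v ≈ 2.91 m/s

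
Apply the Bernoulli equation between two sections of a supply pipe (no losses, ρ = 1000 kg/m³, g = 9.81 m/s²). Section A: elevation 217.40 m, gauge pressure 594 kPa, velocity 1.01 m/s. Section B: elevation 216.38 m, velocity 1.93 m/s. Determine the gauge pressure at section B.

Pressure head at A: ψ₁ = P₁/(ρg) = 594×1000 / (1000 × 9.81) = 60.55 m.
Velocity heads: v₁²/2g = 1.01²/19.62 = 0.052 m; v₂²/2g = 1.93²/19.62 = 0.190 m.
Total head H = z₁ + ψ₁ + v₁²/2g = 217.40 + 60.55 + 0.052 = 278.00 m.
ψ₂ = H − z₂ − v₂²/2g = 278.00 − 216.38 − 0.190 = 61.43 m.
P₂ = ρgψ₂ = 1000 × 9.81 × 61.43 ≈ 603 kPa.

P₂ ≈ 603 kPa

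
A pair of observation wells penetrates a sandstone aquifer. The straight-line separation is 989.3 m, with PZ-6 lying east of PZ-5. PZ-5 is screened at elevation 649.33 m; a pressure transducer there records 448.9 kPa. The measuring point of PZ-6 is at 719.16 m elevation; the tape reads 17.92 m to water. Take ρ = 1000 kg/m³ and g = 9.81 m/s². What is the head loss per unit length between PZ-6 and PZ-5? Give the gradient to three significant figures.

Pressure head at PZ-5: ψ = P/(ρg) = 448.9×1000 / (1000 × 9.81) = 45.76 m.
Total head at PZ-5: h = z + ψ = 649.33 + 45.76 = 695.09 m.
Total head at PZ-6: h = 719.16 − 17.92 = 701.24 m.
Head difference: h(PZ-5) − h(PZ-6) = 695.09 − 701.24 = -6.15 m.
Hydraulic gradient: i = |Δh| / L = 6.15 / 989.3 = 0.00622.

i ≈ 0.00622 m/m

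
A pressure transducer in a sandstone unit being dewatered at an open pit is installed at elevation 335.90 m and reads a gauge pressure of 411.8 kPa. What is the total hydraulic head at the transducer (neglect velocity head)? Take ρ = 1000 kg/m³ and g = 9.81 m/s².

ψ = P/(ρg) = 411.8×1000 / (1000 × 9.81) = 41.98 m.
h = z + ψ = 335.90 + 41.98 = 377.88 m.

h ≈ 377.88 m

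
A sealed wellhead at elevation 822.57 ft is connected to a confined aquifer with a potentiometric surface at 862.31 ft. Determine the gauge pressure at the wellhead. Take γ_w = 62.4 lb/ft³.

Head above the cap: Δh = 862.31 − 822.57 = 39.74 ft.
P = γΔh/144 = 62.4 × 39.74 / 144 = 17.2 psi.

P ≈ 17.2 psi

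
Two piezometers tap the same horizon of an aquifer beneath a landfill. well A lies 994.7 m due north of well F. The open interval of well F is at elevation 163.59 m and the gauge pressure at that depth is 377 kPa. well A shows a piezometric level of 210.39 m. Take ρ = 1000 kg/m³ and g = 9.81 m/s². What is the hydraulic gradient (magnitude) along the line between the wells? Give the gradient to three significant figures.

Pressure head at well F: ψ = P/(ρg) = 377×1000 / (1000 × 9.81) = 38.43 m.
Total head at well F: h = z + ψ = 163.59 + 38.43 = 202.02 m.
Total head at well A: h = 210.39 m (water level in the piezometer is the total head).
Head difference: h(well F) − h(well A) = 202.02 − 210.39 = -8.37 m.
Hydraulic gradient: i = |Δh| / L = 8.37 / 994.7 = 0.00841.

i ≈ 0.00841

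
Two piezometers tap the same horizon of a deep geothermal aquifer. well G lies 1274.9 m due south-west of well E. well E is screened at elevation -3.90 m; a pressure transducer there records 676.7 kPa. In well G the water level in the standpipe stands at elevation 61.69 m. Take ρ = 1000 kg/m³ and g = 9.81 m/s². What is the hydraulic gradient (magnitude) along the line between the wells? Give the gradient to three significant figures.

Pressure head at well E: ψ = P/(ρg) = 676.7×1000 / (1000 × 9.81) = 68.98 m.
Total head at well E: h = z + ψ = -3.90 + 68.98 = 65.08 m.
Total head at well G: h = 61.69 m (water level in the piezometer is the total head).
Head difference: h(well E) − h(well G) = 65.08 − 61.69 = 3.39 m.
Hydraulic gradient: i = |Δh| / L = 3.39 / 1274.9 = 0.00266.

i ≈ 0.00266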